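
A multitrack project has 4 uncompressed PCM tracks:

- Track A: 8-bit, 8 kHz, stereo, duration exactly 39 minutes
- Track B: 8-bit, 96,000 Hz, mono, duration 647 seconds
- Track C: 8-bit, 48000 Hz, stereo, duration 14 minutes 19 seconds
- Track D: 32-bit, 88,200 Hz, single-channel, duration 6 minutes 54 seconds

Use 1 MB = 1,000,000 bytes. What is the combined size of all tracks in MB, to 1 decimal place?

328.1 MB

Track A: exactly 39 minutes = 2,340 s; 8,000 × 2,340 × 1 × 2 = 37,440,000 bytes.
Track B: 96,000 × 647 × 1 × 1 = 62,112,000 bytes.
Track C: 14 minutes 19 seconds = 859 s; 48,000 × 859 × 1 × 2 = 82,464,000 bytes.
Track D: 6 minutes 54 seconds = 414 s; 88,200 × 414 × 4 × 1 = 146,059,200 bytes.
Total = 328,075,200 bytes = 328.1 MB.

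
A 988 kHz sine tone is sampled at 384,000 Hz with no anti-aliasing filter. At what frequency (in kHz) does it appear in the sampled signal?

164 kHz

Nyquist = 384,000/2 = 192,000 Hz; 988,000 Hz exceeds it.
Alias = |988,000 − 3×384,000| = |988,000 − 1,152,000| = 164,000 Hz = 164 kHz.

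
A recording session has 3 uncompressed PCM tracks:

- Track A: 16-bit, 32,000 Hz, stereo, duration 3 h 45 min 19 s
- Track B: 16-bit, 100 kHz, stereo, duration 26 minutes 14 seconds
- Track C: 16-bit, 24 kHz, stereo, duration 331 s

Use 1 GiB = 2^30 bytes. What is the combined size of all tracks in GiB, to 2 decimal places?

Track A: 3 h 45 min 19 s = 13,519 s; 32,000 × 13,519 × 2 × 2 = 1,730,432,000 bytes.
Track B: 26 minutes 14 seconds = 1,574 s; 100,000 × 1,574 × 2 × 2 = 629,600,000 bytes.
Track C: 24,000 × 331 × 2 × 2 = 31,776,000 bytes.
Total = 2,391,808,000 bytes = 2.23 GiB.

2.23 GiB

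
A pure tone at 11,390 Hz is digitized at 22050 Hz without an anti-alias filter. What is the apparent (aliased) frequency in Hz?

Nyquist = 22,050/2 = 11,025 Hz; 11,390 Hz exceeds it.
Alias = |11,390 − 1×22,050| = |11,390 − 22,050| = 10,660 Hz.

10,660 Hz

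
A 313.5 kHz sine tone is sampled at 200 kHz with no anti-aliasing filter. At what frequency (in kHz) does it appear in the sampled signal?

86.5 kHz

Nyquist = 200,000/2 = 100,000 Hz; 313,500 Hz exceeds it.
Alias = |313,500 − 2×200,000| = |313,500 − 400,000| = 86,500 Hz = 86.5 kHz.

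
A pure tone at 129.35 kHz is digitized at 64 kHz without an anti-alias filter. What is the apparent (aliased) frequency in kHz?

Nyquist = 64,000/2 = 32,000 Hz; 129,350 Hz exceeds it.
Alias = |129,350 − 2×64,000| = |129,350 − 128,000| = 1,350 Hz = 1.35 kHz.

1.35 kHz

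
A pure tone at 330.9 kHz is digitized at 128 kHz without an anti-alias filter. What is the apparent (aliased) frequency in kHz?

53.1 kHz

Nyquist = 128,000/2 = 64,000 Hz; 330,900 Hz exceeds it.
Alias = |330,900 − 3×128,000| = |330,900 − 384,000| = 53,100 Hz = 53.1 kHz.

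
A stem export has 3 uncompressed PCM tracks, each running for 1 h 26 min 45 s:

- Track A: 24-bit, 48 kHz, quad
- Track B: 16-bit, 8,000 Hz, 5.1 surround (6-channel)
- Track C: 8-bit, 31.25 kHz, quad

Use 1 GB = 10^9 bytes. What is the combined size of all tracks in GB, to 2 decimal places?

4.15 GB

1 h 26 min 45 s = 5,205 s.
Track A: 48,000 × 5,205 × 3 × 4 = 2,998,080,000 bytes.
Track B: 8,000 × 5,205 × 2 × 6 = 499,680,000 bytes.
Track C: 31,250 × 5,205 × 1 × 4 = 650,625,000 bytes.
Total = 4,148,385,000 bytes = 4.15 GB.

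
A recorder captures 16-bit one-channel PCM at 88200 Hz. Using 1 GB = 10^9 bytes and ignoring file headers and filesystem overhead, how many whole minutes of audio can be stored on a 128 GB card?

Uncompressed byte rate = 88,200 × 2 × 1 = 176,400 bytes/s.
Capacity = 128 × 1,000,000,000 = 128,000,000,000 bytes.
128,000,000,000 / 176,400 ≈ 725623.58 s → 12,093 minutes.

12,093 minutes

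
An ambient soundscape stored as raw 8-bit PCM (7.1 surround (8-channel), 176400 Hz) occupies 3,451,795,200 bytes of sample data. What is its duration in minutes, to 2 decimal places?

40.77 minutes

Byte rate = 176,400 × 1 × 8 = 1,411,200 bytes/s.
Duration = 3,451,795,200 / 1,411,200 = 2,446 s.
2,446 s / 60 = 40.77 minutes.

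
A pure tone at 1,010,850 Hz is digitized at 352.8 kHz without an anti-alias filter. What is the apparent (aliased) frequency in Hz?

Nyquist = 352,800/2 = 176,400 Hz; 1,010,850 Hz exceeds it.
Alias = |1,010,850 − 3×352,800| = |1,010,850 − 1,058,400| = 47,550 Hz.

47,550 Hz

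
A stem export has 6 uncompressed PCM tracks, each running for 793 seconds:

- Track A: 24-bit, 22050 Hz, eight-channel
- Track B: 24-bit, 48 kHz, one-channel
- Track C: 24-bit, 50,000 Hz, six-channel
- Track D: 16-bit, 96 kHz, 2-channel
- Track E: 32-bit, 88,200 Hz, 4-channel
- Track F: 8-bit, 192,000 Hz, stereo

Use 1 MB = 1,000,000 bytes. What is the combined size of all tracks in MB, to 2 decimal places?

2975.65 MB

Track A: 22,050 × 793 × 3 × 8 = 419,655,600 bytes.
Track B: 48,000 × 793 × 3 × 1 = 114,192,000 bytes.
Track C: 50,000 × 793 × 3 × 6 = 713,700,000 bytes.
Track D: 96,000 × 793 × 2 × 2 = 304,512,000 bytes.
Track E: 88,200 × 793 × 4 × 4 = 1,119,081,600 bytes.
Track F: 192,000 × 793 × 1 × 2 = 304,512,000 bytes.
Total = 2,975,653,200 bytes = 2975.65 MB.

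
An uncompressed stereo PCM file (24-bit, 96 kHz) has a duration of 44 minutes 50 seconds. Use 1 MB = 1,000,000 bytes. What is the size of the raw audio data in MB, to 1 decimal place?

1549.4 MB

Duration = 44 minutes 50 seconds = 2,690 s.
Bytes = 96,000 samples/s × 2,690 s × 3 bytes/sample × 2 ch = 1,549,440,000 bytes.
1,549,440,000 / 1,000,000 = 1549.4 MB.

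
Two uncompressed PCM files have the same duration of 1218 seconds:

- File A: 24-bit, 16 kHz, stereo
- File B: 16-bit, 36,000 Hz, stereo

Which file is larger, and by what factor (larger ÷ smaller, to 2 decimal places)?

File A: 16,000 × 3 × 2 = 96,000 bytes/s.
File B: 36,000 × 2 × 2 = 144,000 bytes/s.
File B is larger; ratio = 175,392,000 / 116,928,000 = 1.50.

File B, by a factor of 1.50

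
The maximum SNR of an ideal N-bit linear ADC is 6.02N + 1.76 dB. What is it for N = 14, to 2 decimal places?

6.02 × 14 + 1.76 = 86.04 dB.

86.04 dB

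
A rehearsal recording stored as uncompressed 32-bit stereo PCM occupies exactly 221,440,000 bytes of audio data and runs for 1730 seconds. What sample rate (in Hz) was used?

Bytes = sample_rate × seconds × bytes_per_sample × channels.
sample_rate = 221,440,000 / (1,730 × 4 × 2) = 221,440,000 / 13,840 = 16,000 Hz.

16,000 Hz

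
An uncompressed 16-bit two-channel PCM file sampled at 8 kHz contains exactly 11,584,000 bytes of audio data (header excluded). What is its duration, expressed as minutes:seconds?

Byte rate = 8,000 × 2 × 2 = 32,000 bytes/s.
Duration = 11,584,000 / 32,000 = 362 s.
362 s = 6:02.

6:02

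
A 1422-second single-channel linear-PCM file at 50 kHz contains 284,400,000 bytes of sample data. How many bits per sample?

Bytes per sample = 284,400,000 / (50,000 × 1,422 × 1) = 284,400,000 / 71,100,000 = 4.
Bit depth = 4 × 8 = 32 bits.

32 bits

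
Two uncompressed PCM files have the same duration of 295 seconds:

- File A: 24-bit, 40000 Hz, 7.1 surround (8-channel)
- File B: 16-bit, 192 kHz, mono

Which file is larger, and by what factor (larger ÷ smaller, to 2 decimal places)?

File A, by a factor of 2.50

File A: 40,000 × 3 × 8 = 960,000 bytes/s.
File B: 192,000 × 2 × 1 = 384,000 bytes/s.
File A is larger; ratio = 283,200,000 / 113,280,000 = 2.50.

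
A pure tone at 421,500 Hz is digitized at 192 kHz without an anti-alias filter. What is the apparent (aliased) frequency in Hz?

37,500 Hz

Nyquist = 192,000/2 = 96,000 Hz; 421,500 Hz exceeds it.
Alias = |421,500 − 2×192,000| = |421,500 − 384,000| = 37,500 Hz.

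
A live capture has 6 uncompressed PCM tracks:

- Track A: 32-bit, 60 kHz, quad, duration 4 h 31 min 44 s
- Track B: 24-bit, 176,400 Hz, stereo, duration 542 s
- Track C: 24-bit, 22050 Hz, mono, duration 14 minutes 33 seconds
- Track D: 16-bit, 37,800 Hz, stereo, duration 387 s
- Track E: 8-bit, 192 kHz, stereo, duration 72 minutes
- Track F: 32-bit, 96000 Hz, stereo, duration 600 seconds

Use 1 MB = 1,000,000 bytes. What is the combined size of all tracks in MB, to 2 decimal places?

Track A: 4 h 31 min 44 s = 16,304 s; 60,000 × 16,304 × 4 × 4 = 15,651,840,000 bytes.
Track B: 176,400 × 542 × 3 × 2 = 573,652,800 bytes.
Track C: 14 minutes 33 seconds = 873 s; 22,050 × 873 × 3 × 1 = 57,748,950 bytes.
Track D: 37,800 × 387 × 2 × 2 = 58,514,400 bytes.
Track E: 72 minutes = 4,320 s; 192,000 × 4,320 × 1 × 2 = 1,658,880,000 bytes.
Track F: 96,000 × 600 × 4 × 2 = 460,800,000 bytes.
Total = 18,461,436,150 bytes = 18461.44 MB.

18461.44 MB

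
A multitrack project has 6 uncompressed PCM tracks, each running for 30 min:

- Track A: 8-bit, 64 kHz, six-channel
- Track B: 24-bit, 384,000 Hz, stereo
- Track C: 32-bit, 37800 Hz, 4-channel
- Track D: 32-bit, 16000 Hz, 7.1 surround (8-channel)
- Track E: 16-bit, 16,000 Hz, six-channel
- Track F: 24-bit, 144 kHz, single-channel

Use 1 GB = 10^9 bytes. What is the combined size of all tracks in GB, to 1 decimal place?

8.0 GB

30 min = 1,800 s.
Track A: 64,000 × 1,800 × 1 × 6 = 691,200,000 bytes.
Track B: 384,000 × 1,800 × 3 × 2 = 4,147,200,000 bytes.
Track C: 37,800 × 1,800 × 4 × 4 = 1,088,640,000 bytes.
Track D: 16,000 × 1,800 × 4 × 8 = 921,600,000 bytes.
Track E: 16,000 × 1,800 × 2 × 6 = 345,600,000 bytes.
Track F: 144,000 × 1,800 × 3 × 1 = 777,600,000 bytes.
Total = 7,971,840,000 bytes = 8.0 GB.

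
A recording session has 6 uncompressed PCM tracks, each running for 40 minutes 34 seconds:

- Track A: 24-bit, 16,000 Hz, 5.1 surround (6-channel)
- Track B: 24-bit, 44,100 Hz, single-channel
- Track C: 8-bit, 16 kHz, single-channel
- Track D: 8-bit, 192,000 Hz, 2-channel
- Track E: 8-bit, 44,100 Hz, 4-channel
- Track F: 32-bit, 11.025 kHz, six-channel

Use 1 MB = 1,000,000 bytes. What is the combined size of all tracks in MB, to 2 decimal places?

3070.00 MB

40 minutes 34 seconds = 2,434 s.
Track A: 16,000 × 2,434 × 3 × 6 = 700,992,000 bytes.
Track B: 44,100 × 2,434 × 3 × 1 = 322,018,200 bytes.
Track C: 16,000 × 2,434 × 1 × 1 = 38,944,000 bytes.
Track D: 192,000 × 2,434 × 1 × 2 = 934,656,000 bytes.
Track E: 44,100 × 2,434 × 1 × 4 = 429,357,600 bytes.
Track F: 11,025 × 2,434 × 4 × 6 = 644,036,400 bytes.
Total = 3,070,004,200 bytes = 3070.00 MB.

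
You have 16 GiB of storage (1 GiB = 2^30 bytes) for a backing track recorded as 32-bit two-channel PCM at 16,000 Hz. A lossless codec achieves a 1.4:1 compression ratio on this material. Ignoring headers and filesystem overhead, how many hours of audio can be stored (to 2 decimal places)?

52.20 hours

Uncompressed byte rate = 16,000 × 4 × 2 = 128,000 bytes/s.
After 1.4:1 compression, effective rate ≈ 91428.57 bytes/s.
Capacity = 16 × 1,073,741,824 = 17,179,869,184 bytes.
17,179,869,184 / effective rate ≈ 187904.82 s → 52.20 hours.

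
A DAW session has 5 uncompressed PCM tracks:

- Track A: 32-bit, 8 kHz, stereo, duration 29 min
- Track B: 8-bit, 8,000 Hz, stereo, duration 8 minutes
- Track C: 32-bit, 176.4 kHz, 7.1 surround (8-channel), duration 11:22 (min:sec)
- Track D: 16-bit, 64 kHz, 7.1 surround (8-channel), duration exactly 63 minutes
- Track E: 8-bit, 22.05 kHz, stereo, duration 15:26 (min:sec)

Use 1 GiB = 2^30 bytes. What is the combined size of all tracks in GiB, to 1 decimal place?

7.3 GiB

Track A: 29 min = 1,740 s; 8,000 × 1,740 × 4 × 2 = 111,360,000 bytes.
Track B: 8 minutes = 480 s; 8,000 × 480 × 1 × 2 = 7,680,000 bytes.
Track C: 11:22 (min:sec) = 682 s; 176,400 × 682 × 4 × 8 = 3,849,753,600 bytes.
Track D: exactly 63 minutes = 3,780 s; 64,000 × 3,780 × 2 × 8 = 3,870,720,000 bytes.
Track E: 15:26 (min:sec) = 926 s; 22,050 × 926 × 1 × 2 = 40,836,600 bytes.
Total = 7,880,350,200 bytes = 7.3 GiB.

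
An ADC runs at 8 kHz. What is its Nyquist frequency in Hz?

4,000 Hz

Nyquist frequency = sample rate / 2 = 8,000 / 2 = 4,000 Hz.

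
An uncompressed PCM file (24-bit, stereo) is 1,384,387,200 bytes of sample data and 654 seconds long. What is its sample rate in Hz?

Bytes = sample_rate × seconds × bytes_per_sample × channels.
sample_rate = 1,384,387,200 / (654 × 3 × 2) = 1,384,387,200 / 3,924 = 352,800 Hz.

352,800 Hz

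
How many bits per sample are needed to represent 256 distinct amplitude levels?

log2(256) = 8.

8 bits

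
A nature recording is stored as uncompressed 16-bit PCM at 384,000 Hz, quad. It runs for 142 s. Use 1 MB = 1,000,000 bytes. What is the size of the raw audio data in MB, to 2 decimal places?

Bytes = 384,000 samples/s × 142 s × 2 bytes/sample × 4 ch = 436,224,000 bytes.
436,224,000 / 1,000,000 = 436.22 MB.

436.22 MB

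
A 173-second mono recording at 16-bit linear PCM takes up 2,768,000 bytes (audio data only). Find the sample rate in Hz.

8,000 Hz

Bytes = sample_rate × seconds × bytes_per_sample × channels.
sample_rate = 2,768,000 / (173 × 2 × 1) = 2,768,000 / 346 = 8,000 Hz.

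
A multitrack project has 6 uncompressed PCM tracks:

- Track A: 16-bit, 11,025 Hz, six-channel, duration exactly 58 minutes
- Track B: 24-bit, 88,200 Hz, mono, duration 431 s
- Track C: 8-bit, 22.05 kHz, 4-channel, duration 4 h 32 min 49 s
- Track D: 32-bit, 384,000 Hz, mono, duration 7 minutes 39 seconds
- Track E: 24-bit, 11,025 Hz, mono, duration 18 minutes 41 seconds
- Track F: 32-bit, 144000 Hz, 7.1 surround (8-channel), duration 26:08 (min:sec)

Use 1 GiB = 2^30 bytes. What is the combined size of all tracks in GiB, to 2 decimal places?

Track A: exactly 58 minutes = 3,480 s; 11,025 × 3,480 × 2 × 6 = 460,404,000 bytes.
Track B: 88,200 × 431 × 3 × 1 = 114,042,600 bytes.
Track C: 4 h 32 min 49 s = 16,369 s; 22,050 × 16,369 × 1 × 4 = 1,443,745,800 bytes.
Track D: 7 minutes 39 seconds = 459 s; 384,000 × 459 × 4 × 1 = 705,024,000 bytes.
Track E: 18 minutes 41 seconds = 1,121 s; 11,025 × 1,121 × 3 × 1 = 37,077,075 bytes.
Track F: 26:08 (min:sec) = 1,568 s; 144,000 × 1,568 × 4 × 8 = 7,225,344,000 bytes.
Total = 9,985,637,475 bytes = 9.30 GiB.

9.30 GiB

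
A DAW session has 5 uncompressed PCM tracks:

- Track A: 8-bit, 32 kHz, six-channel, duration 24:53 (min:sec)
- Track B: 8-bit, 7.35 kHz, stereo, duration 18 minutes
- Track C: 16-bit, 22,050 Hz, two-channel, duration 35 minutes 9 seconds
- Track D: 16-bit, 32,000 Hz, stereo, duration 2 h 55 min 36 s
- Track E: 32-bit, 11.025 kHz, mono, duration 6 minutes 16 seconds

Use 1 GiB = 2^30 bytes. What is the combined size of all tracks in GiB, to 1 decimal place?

Track A: 24:53 (min:sec) = 1,493 s; 32,000 × 1,493 × 1 × 6 = 286,656,000 bytes.
Track B: 18 minutes = 1,080 s; 7,350 × 1,080 × 1 × 2 = 15,876,000 bytes.
Track C: 35 minutes 9 seconds = 2,109 s; 22,050 × 2,109 × 2 × 2 = 186,013,800 bytes.
Track D: 2 h 55 min 36 s = 10,536 s; 32,000 × 10,536 × 2 × 2 = 1,348,608,000 bytes.
Track E: 6 minutes 16 seconds = 376 s; 11,025 × 376 × 4 × 1 = 16,581,600 bytes.
Total = 1,853,735,400 bytes = 1.7 GiB.

1.7 GiB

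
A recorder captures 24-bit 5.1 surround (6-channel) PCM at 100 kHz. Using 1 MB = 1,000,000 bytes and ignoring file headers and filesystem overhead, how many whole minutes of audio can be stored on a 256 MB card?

2 minutes

Uncompressed byte rate = 100,000 × 3 × 6 = 1,800,000 bytes/s.
Capacity = 256 × 1,000,000 = 256,000,000 bytes.
256,000,000 / 1,800,000 ≈ 142.22 s → 2 minutes.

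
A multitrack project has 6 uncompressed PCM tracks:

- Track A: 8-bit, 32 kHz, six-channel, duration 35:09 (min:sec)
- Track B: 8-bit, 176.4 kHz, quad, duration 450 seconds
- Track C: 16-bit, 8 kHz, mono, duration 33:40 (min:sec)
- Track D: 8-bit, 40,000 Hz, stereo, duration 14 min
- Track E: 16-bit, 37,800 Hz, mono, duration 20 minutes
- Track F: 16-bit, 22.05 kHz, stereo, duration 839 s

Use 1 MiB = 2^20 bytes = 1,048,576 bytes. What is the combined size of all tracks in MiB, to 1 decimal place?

941.0 MiB

Track A: 35:09 (min:sec) = 2,109 s; 32,000 × 2,109 × 1 × 6 = 404,928,000 bytes.
Track B: 176,400 × 450 × 1 × 4 = 317,520,000 bytes.
Track C: 33:40 (min:sec) = 2,020 s; 8,000 × 2,020 × 2 × 1 = 32,320,000 bytes.
Track D: 14 min = 840 s; 40,000 × 840 × 1 × 2 = 67,200,000 bytes.
Track E: 20 minutes = 1,200 s; 37,800 × 1,200 × 2 × 1 = 90,720,000 bytes.
Track F: 22,050 × 839 × 2 × 2 = 73,999,800 bytes.
Total = 986,687,800 bytes = 941.0 MiB.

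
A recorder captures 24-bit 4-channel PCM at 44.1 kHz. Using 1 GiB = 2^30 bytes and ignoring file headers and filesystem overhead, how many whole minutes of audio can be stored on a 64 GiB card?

Uncompressed byte rate = 44,100 × 3 × 4 = 529,200 bytes/s.
Capacity = 64 × 1,073,741,824 = 68,719,476,736 bytes.
68,719,476,736 / 529,200 ≈ 129855.4 s → 2,164 minutes.

2,164 minutes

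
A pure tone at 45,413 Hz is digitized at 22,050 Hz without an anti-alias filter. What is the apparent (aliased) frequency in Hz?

1,313 Hz

Nyquist = 22,050/2 = 11,025 Hz; 45,413 Hz exceeds it.
Alias = |45,413 − 2×22,050| = |45,413 − 44,100| = 1,313 Hz.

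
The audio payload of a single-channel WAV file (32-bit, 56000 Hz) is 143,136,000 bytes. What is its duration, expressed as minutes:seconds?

Byte rate = 56,000 × 4 × 1 = 224,000 bytes/s.
Duration = 143,136,000 / 224,000 = 639 s.
639 s = 10:39.

10:39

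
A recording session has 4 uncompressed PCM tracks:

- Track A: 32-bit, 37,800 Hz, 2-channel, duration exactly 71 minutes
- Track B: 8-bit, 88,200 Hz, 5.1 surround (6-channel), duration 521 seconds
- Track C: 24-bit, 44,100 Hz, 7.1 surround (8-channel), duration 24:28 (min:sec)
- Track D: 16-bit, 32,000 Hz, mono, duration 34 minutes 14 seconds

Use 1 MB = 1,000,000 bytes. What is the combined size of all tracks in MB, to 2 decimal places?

3249.12 MB

Track A: exactly 71 minutes = 4,260 s; 37,800 × 4,260 × 4 × 2 = 1,288,224,000 bytes.
Track B: 88,200 × 521 × 1 × 6 = 275,713,200 bytes.
Track C: 24:28 (min:sec) = 1,468 s; 44,100 × 1,468 × 3 × 8 = 1,553,731,200 bytes.
Track D: 34 minutes 14 seconds = 2,054 s; 32,000 × 2,054 × 2 × 1 = 131,456,000 bytes.
Total = 3,249,124,400 bytes = 3249.12 MB.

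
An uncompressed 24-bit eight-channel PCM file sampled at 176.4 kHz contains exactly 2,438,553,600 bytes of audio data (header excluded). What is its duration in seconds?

Byte rate = 176,400 × 3 × 8 = 4,233,600 bytes/s.
Duration = 2,438,553,600 / 4,233,600 = 576 s.

576 seconds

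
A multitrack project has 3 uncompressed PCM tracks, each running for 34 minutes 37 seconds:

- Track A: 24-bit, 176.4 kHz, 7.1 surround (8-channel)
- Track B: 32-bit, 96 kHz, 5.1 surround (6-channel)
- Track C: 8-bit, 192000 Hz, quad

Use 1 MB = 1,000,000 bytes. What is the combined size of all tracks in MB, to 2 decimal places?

34 minutes 37 seconds = 2,077 s.
Track A: 176,400 × 2,077 × 3 × 8 = 8,793,187,200 bytes.
Track B: 96,000 × 2,077 × 4 × 6 = 4,785,408,000 bytes.
Track C: 192,000 × 2,077 × 1 × 4 = 1,595,136,000 bytes.
Total = 15,173,731,200 bytes = 15173.73 MB.

15173.73 MB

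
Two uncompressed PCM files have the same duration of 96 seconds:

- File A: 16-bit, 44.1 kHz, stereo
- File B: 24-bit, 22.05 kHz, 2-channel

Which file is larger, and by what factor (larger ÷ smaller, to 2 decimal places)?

File A: 44,100 × 2 × 2 = 176,400 bytes/s.
File B: 22,050 × 3 × 2 = 132,300 bytes/s.
File A is larger; ratio = 16,934,400 / 12,700,800 = 1.33.

File A, by a factor of 1.33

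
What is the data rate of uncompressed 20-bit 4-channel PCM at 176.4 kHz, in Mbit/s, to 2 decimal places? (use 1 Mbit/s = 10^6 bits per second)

14.11 Mbit/s

Bit rate = 176,400 × 20 × 4 = 14,112,000 bits/s.
= 14.11 Mbit/s.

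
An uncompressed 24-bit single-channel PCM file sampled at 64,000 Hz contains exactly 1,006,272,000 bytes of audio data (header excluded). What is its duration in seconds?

Byte rate = 64,000 × 3 × 1 = 192,000 bytes/s.
Duration = 1,006,272,000 / 192,000 = 5,241 s.

5,241 seconds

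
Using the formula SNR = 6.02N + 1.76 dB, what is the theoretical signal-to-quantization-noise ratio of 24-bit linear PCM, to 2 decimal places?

146.24 dB

6.02 × 24 + 1.76 = 146.24 dB.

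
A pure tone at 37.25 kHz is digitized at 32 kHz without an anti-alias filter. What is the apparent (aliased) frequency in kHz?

5.25 kHz

Nyquist = 32,000/2 = 16,000 Hz; 37,250 Hz exceeds it.
Alias = |37,250 − 1×32,000| = |37,250 − 32,000| = 5,250 Hz = 5.25 kHz.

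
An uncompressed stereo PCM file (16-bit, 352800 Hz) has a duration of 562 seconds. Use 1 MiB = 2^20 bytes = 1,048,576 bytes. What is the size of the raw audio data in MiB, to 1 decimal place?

756.4 MiB

Bytes = 352,800 samples/s × 562 s × 2 bytes/sample × 2 ch = 793,094,400 bytes.
793,094,400 / 1,048,576 = 756.4 MiB.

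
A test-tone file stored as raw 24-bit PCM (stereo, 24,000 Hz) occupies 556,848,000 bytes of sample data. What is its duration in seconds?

Byte rate = 24,000 × 3 × 2 = 144,000 bytes/s.
Duration = 556,848,000 / 144,000 = 3,867 s.

3,867 seconds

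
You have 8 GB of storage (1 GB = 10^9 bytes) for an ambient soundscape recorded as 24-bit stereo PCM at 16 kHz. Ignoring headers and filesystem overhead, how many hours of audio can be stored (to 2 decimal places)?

23.15 hours

Uncompressed byte rate = 16,000 × 3 × 2 = 96,000 bytes/s.
Capacity = 8 × 1,000,000,000 = 8,000,000,000 bytes.
8,000,000,000 / 96,000 ≈ 83333.33 s → 23.15 hours.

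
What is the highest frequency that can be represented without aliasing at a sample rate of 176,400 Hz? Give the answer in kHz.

Nyquist frequency = sample rate / 2 = 176,400 / 2 = 88.2 kHz.

88.2 kHz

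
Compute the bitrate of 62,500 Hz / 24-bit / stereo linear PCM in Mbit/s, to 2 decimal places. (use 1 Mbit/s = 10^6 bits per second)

Bit rate = 62,500 × 24 × 2 = 3,000,000 bits/s.
= 3.00 Mbit/s.

3.00 Mbit/s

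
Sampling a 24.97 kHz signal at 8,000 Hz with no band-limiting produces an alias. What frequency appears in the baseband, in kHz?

0.97 kHz

Nyquist = 8,000/2 = 4,000 Hz; 24,970 Hz exceeds it.
Alias = |24,970 − 3×8,000| = |24,970 − 24,000| = 970 Hz = 0.97 kHz.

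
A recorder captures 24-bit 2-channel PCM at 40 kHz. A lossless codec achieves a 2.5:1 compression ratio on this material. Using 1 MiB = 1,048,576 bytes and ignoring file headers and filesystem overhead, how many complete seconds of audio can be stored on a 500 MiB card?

5,461 seconds

Uncompressed byte rate = 40,000 × 3 × 2 = 240,000 bytes/s.
After 2.5:1 compression, effective rate ≈ 96000 bytes/s.
Capacity = 500 × 1,048,576 = 524,288,000 bytes.
524,288,000 / effective rate ≈ 5461.33 s → 5,461 seconds.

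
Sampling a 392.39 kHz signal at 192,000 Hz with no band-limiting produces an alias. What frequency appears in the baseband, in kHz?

8.39 kHz

Nyquist = 192,000/2 = 96,000 Hz; 392,390 Hz exceeds it.
Alias = |392,390 − 2×192,000| = |392,390 − 384,000| = 8,390 Hz = 8.39 kHz.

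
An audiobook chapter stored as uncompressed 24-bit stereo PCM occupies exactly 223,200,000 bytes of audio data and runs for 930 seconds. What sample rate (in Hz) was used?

Bytes = sample_rate × seconds × bytes_per_sample × channels.
sample_rate = 223,200,000 / (930 × 3 × 2) = 223,200,000 / 5,580 = 40,000 Hz.

40,000 Hz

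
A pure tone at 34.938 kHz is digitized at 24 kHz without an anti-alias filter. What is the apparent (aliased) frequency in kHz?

10.938 kHz

Nyquist = 24,000/2 = 12,000 Hz; 34,938 Hz exceeds it.
Alias = |34,938 − 1×24,000| = |34,938 − 24,000| = 10,938 Hz = 10.938 kHz.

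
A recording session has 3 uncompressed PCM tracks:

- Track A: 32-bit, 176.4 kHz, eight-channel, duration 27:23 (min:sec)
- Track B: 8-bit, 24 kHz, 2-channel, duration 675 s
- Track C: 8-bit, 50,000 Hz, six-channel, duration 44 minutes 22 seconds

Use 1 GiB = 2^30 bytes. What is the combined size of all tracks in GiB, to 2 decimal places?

Track A: 27:23 (min:sec) = 1,643 s; 176,400 × 1,643 × 4 × 8 = 9,274,406,400 bytes.
Track B: 24,000 × 675 × 1 × 2 = 32,400,000 bytes.
Track C: 44 minutes 22 seconds = 2,662 s; 50,000 × 2,662 × 1 × 6 = 798,600,000 bytes.
Total = 10,105,406,400 bytes = 9.41 GiB.

9.41 GiB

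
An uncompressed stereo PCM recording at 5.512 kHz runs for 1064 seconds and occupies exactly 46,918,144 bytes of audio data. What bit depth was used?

Bytes per sample = 46,918,144 / (5,512 × 1,064 × 2) = 46,918,144 / 11,729,536 = 4.
Bit depth = 4 × 8 = 32 bits.

32 bits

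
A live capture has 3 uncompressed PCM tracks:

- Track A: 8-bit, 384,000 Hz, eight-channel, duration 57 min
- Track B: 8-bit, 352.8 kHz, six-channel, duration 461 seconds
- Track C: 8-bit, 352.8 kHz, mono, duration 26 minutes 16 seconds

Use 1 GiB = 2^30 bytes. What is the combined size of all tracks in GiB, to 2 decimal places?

Track A: 57 min = 3,420 s; 384,000 × 3,420 × 1 × 8 = 10,506,240,000 bytes.
Track B: 352,800 × 461 × 1 × 6 = 975,844,800 bytes.
Track C: 26 minutes 16 seconds = 1,576 s; 352,800 × 1,576 × 1 × 1 = 556,012,800 bytes.
Total = 12,038,097,600 bytes = 11.21 GiB.

11.21 GiB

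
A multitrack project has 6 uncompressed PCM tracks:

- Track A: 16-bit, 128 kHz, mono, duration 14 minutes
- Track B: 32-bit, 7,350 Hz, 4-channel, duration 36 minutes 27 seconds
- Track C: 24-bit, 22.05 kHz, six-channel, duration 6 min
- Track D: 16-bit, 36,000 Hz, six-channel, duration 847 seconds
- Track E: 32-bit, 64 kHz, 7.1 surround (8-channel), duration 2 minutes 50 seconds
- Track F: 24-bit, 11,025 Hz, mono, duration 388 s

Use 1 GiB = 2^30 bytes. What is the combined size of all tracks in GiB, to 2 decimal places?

Track A: 14 minutes = 840 s; 128,000 × 840 × 2 × 1 = 215,040,000 bytes.
Track B: 36 minutes 27 seconds = 2,187 s; 7,350 × 2,187 × 4 × 4 = 257,191,200 bytes.
Track C: 6 min = 360 s; 22,050 × 360 × 3 × 6 = 142,884,000 bytes.
Track D: 36,000 × 847 × 2 × 6 = 365,904,000 bytes.
Track E: 2 minutes 50 seconds = 170 s; 64,000 × 170 × 4 × 8 = 348,160,000 bytes.
Track F: 11,025 × 388 × 3 × 1 = 12,833,100 bytes.
Total = 1,342,012,300 bytes = 1.25 GiB.

1.25 GiB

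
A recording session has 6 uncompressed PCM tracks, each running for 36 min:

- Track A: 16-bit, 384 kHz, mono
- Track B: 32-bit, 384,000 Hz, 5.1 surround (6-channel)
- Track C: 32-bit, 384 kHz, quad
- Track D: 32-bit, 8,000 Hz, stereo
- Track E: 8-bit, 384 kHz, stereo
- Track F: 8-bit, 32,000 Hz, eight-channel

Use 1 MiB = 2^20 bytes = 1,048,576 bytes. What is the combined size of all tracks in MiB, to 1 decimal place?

35463.9 MiB

36 min = 2,160 s.
Track A: 384,000 × 2,160 × 2 × 1 = 1,658,880,000 bytes.
Track B: 384,000 × 2,160 × 4 × 6 = 19,906,560,000 bytes.
Track C: 384,000 × 2,160 × 4 × 4 = 13,271,040,000 bytes.
Track D: 8,000 × 2,160 × 4 × 2 = 138,240,000 bytes.
Track E: 384,000 × 2,160 × 1 × 2 = 1,658,880,000 bytes.
Track F: 32,000 × 2,160 × 1 × 8 = 552,960,000 bytes.
Total = 37,186,560,000 bytes = 35463.9 MiB.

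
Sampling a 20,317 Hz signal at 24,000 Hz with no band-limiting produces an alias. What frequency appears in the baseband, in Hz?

Nyquist = 24,000/2 = 12,000 Hz; 20,317 Hz exceeds it.
Alias = |20,317 − 1×24,000| = |20,317 − 24,000| = 3,683 Hz.

3,683 Hz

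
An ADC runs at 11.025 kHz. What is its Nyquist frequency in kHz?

5.5125 kHz

Nyquist frequency = sample rate / 2 = 11,025 / 2 = 5.5125 kHz.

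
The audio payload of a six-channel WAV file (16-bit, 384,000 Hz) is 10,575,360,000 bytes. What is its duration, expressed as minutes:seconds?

Byte rate = 384,000 × 2 × 6 = 4,608,000 bytes/s.
Duration = 10,575,360,000 / 4,608,000 = 2,295 s.
2,295 s = 38:15.

38:15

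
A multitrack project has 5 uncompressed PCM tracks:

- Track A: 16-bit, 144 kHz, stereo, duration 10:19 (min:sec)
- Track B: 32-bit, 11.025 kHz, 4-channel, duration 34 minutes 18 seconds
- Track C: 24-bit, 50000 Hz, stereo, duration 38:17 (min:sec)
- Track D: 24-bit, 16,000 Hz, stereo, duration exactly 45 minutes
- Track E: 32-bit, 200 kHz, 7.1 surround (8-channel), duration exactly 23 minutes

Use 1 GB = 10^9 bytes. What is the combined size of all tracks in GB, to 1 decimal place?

10.5 GB

Track A: 10:19 (min:sec) = 619 s; 144,000 × 619 × 2 × 2 = 356,544,000 bytes.
Track B: 34 minutes 18 seconds = 2,058 s; 11,025 × 2,058 × 4 × 4 = 363,031,200 bytes.
Track C: 38:17 (min:sec) = 2,297 s; 50,000 × 2,297 × 3 × 2 = 689,100,000 bytes.
Track D: exactly 45 minutes = 2,700 s; 16,000 × 2,700 × 3 × 2 = 259,200,000 bytes.
Track E: exactly 23 minutes = 1,380 s; 200,000 × 1,380 × 4 × 8 = 8,832,000,000 bytes.
Total = 10,499,875,200 bytes = 10.5 GB.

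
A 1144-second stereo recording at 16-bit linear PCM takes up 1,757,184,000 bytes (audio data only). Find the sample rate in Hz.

384,000 Hz

Bytes = sample_rate × seconds × bytes_per_sample × channels.
sample_rate = 1,757,184,000 / (1,144 × 2 × 2) = 1,757,184,000 / 4,576 = 384,000 Hz.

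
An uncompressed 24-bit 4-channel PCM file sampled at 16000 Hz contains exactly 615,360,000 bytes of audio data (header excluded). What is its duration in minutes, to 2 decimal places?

Byte rate = 16,000 × 3 × 4 = 192,000 bytes/s.
Duration = 615,360,000 / 192,000 = 3,205 s.
3,205 s / 60 = 53.42 minutes.

53.42 minutes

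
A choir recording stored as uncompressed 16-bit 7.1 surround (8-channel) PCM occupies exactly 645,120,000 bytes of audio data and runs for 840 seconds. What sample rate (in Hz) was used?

48,000 Hz

Bytes = sample_rate × seconds × bytes_per_sample × channels.
sample_rate = 645,120,000 / (840 × 2 × 8) = 645,120,000 / 13,440 = 48,000 Hz.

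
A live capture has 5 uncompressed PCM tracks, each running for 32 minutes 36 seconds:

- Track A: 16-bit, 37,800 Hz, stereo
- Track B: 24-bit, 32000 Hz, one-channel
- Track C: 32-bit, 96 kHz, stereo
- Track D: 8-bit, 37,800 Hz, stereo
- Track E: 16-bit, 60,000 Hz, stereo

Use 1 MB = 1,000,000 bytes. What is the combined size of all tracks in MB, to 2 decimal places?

32 minutes 36 seconds = 1,956 s.
Track A: 37,800 × 1,956 × 2 × 2 = 295,747,200 bytes.
Track B: 32,000 × 1,956 × 3 × 1 = 187,776,000 bytes.
Track C: 96,000 × 1,956 × 4 × 2 = 1,502,208,000 bytes.
Track D: 37,800 × 1,956 × 1 × 2 = 147,873,600 bytes.
Track E: 60,000 × 1,956 × 2 × 2 = 469,440,000 bytes.
Total = 2,603,044,800 bytes = 2603.04 MB.

2603.04 MB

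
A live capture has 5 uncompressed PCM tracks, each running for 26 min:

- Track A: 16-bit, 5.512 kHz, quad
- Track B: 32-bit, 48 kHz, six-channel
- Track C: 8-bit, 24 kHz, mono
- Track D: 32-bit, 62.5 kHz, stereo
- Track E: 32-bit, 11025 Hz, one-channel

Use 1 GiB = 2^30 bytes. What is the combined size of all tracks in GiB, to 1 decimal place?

26 min = 1,560 s.
Track A: 5,512 × 1,560 × 2 × 4 = 68,789,760 bytes.
Track B: 48,000 × 1,560 × 4 × 6 = 1,797,120,000 bytes.
Track C: 24,000 × 1,560 × 1 × 1 = 37,440,000 bytes.
Track D: 62,500 × 1,560 × 4 × 2 = 780,000,000 bytes.
Track E: 11,025 × 1,560 × 4 × 1 = 68,796,000 bytes.
Total = 2,752,145,760 bytes = 2.6 GiB.

2.6 GiB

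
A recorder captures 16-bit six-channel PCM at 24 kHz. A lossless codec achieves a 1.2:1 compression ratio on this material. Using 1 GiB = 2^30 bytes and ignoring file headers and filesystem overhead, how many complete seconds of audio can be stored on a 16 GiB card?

Uncompressed byte rate = 24,000 × 2 × 6 = 288,000 bytes/s.
After 1.2:1 compression, effective rate ≈ 240000 bytes/s.
Capacity = 16 × 1,073,741,824 = 17,179,869,184 bytes.
17,179,869,184 / effective rate ≈ 71582.79 s → 71,582 seconds.

71,582 seconds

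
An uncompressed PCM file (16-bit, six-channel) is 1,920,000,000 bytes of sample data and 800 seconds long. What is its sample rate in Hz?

Bytes = sample_rate × seconds × bytes_per_sample × channels.
sample_rate = 1,920,000,000 / (800 × 2 × 6) = 1,920,000,000 / 9,600 = 200,000 Hz.

200,000 Hz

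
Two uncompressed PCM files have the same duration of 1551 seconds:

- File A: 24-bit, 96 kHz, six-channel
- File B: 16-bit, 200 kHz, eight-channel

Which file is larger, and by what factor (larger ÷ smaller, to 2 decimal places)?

File B, by a factor of 1.85

File A: 96,000 × 3 × 6 = 1,728,000 bytes/s.
File B: 200,000 × 2 × 8 = 3,200,000 bytes/s.
File B is larger; ratio = 4,963,200,000 / 2,680,128,000 = 1.85.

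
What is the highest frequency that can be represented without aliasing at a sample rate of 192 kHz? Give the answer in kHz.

96 kHz

Nyquist frequency = sample rate / 2 = 192,000 / 2 = 96 kHz.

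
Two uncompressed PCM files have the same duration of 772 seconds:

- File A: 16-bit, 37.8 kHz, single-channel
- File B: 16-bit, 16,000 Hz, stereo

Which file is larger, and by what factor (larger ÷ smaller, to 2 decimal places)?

File A: 37,800 × 2 × 1 = 75,600 bytes/s.
File B: 16,000 × 2 × 2 = 64,000 bytes/s.
File A is larger; ratio = 58,363,200 / 49,408,000 = 1.18.

File A, by a factor of 1.18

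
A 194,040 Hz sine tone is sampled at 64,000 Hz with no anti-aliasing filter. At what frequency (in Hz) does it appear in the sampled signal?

Nyquist = 64,000/2 = 32,000 Hz; 194,040 Hz exceeds it.
Alias = |194,040 − 3×64,000| = |194,040 − 192,000| = 2,040 Hz.

2,040 Hz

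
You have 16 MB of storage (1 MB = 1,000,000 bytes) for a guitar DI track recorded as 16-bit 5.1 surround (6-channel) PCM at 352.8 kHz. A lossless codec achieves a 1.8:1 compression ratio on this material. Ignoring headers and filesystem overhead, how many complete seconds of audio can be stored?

6 seconds

Uncompressed byte rate = 352,800 × 2 × 6 = 4,233,600 bytes/s.
After 1.8:1 compression, effective rate ≈ 2352000 bytes/s.
Capacity = 16 × 1,000,000 = 16,000,000 bytes.
16,000,000 / effective rate ≈ 6.8 s → 6 seconds.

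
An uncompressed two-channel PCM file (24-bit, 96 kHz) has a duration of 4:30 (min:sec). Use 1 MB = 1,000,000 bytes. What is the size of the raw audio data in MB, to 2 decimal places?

155.52 MB

Duration = 4:30 (min:sec) = 270 s.
Bytes = 96,000 samples/s × 270 s × 3 bytes/sample × 2 ch = 155,520,000 bytes.
155,520,000 / 1,000,000 = 155.52 MB.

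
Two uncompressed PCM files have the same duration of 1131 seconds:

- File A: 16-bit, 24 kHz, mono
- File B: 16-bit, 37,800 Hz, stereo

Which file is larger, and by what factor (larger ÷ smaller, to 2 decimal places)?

File B, by a factor of 3.15

File A: 24,000 × 2 × 1 = 48,000 bytes/s.
File B: 37,800 × 2 × 2 = 151,200 bytes/s.
File B is larger; ratio = 171,007,200 / 54,288,000 = 3.15.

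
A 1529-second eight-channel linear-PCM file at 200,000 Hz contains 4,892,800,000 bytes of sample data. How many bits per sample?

Bytes per sample = 4,892,800,000 / (200,000 × 1,529 × 8) = 4,892,800,000 / 2,446,400,000 = 2.
Bit depth = 2 × 8 = 16 bits.

16 bits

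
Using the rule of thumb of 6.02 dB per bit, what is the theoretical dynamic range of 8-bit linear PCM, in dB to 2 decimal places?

8 × 6.02 = 48.16 dB.

48.16 dB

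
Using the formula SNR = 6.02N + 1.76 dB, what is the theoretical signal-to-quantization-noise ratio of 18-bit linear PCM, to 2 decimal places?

110.12 dB

6.02 × 18 + 1.76 = 110.12 dB.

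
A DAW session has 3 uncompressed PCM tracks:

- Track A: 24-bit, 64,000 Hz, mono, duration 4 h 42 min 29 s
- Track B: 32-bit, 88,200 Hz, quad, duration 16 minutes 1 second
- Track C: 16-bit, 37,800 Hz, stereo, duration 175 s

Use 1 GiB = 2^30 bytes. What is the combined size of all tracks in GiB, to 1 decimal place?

4.3 GiB

Track A: 4 h 42 min 29 s = 16,949 s; 64,000 × 16,949 × 3 × 1 = 3,254,208,000 bytes.
Track B: 16 minutes 1 second = 961 s; 88,200 × 961 × 4 × 4 = 1,356,163,200 bytes.
Track C: 37,800 × 175 × 2 × 2 = 26,460,000 bytes.
Total = 4,636,831,200 bytes = 4.3 GiB.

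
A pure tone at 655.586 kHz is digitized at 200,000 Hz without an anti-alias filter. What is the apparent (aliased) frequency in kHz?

Nyquist = 200,000/2 = 100,000 Hz; 655,586 Hz exceeds it.
Alias = |655,586 − 3×200,000| = |655,586 − 600,000| = 55,586 Hz = 55.586 kHz.

55.586 kHz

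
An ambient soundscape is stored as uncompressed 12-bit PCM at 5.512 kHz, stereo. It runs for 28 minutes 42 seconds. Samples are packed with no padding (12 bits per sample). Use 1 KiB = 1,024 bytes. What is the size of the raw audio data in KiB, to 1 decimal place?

27807.6 KiB

Duration = 28 minutes 42 seconds = 1,722 s.
Bits = 5,512 × 1,722 × 12 × 2 = 227,799,936 bits = 28,474,992 bytes.
28,474,992 / 1,024 = 27807.6 KiB.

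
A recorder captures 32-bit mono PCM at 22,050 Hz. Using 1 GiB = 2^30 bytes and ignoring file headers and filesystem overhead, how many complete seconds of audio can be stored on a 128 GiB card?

Uncompressed byte rate = 22,050 × 4 × 1 = 88,200 bytes/s.
Capacity = 128 × 1,073,741,824 = 137,438,953,472 bytes.
137,438,953,472 / 88,200 ≈ 1558264.78 s → 1,558,264 seconds.

1,558,264 seconds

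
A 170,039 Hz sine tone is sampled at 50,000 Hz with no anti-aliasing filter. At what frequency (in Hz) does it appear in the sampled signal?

Nyquist = 50,000/2 = 25,000 Hz; 170,039 Hz exceeds it.
Alias = |170,039 − 3×50,000| = |170,039 − 150,000| = 20,039 Hz.

20,039 Hz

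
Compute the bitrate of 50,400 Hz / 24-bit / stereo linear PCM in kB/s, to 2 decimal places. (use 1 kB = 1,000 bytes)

302.40 kB/s

Bit rate = 50,400 × 24 × 2 = 2,419,200 bits/s.
2,419,200 / 8 = 302,400 B/s = 302.40 kB/s.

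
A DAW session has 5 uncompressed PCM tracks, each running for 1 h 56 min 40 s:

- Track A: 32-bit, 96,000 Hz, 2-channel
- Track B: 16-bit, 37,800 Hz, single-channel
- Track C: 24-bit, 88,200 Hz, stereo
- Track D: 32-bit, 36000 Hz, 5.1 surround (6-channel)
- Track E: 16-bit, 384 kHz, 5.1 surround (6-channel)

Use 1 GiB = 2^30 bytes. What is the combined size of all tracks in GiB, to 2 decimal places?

44.62 GiB

1 h 56 min 40 s = 7,000 s.
Track A: 96,000 × 7,000 × 4 × 2 = 5,376,000,000 bytes.
Track B: 37,800 × 7,000 × 2 × 1 = 529,200,000 bytes.
Track C: 88,200 × 7,000 × 3 × 2 = 3,704,400,000 bytes.
Track D: 36,000 × 7,000 × 4 × 6 = 6,048,000,000 bytes.
Track E: 384,000 × 7,000 × 2 × 6 = 32,256,000,000 bytes.
Total = 47,913,600,000 bytes = 44.62 GiB.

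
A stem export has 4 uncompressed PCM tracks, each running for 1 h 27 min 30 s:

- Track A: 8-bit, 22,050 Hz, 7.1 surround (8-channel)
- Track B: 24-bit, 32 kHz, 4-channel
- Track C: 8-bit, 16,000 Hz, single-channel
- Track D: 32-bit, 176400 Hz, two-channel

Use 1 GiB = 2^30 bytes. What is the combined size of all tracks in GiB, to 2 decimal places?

9.72 GiB

1 h 27 min 30 s = 5,250 s.
Track A: 22,050 × 5,250 × 1 × 8 = 926,100,000 bytes.
Track B: 32,000 × 5,250 × 3 × 4 = 2,016,000,000 bytes.
Track C: 16,000 × 5,250 × 1 × 1 = 84,000,000 bytes.
Track D: 176,400 × 5,250 × 4 × 2 = 7,408,800,000 bytes.
Total = 10,434,900,000 bytes = 9.72 GiB.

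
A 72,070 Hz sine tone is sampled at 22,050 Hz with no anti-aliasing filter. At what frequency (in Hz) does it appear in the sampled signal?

5,920 Hz

Nyquist = 22,050/2 = 11,025 Hz; 72,070 Hz exceeds it.
Alias = |72,070 − 3×22,050| = |72,070 − 66,150| = 5,920 Hz.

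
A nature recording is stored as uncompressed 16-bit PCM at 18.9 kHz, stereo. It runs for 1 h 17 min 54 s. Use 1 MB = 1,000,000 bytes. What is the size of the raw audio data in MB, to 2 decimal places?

Duration = 1 h 17 min 54 s = 4,674 s.
Bytes = 18,900 samples/s × 4,674 s × 2 bytes/sample × 2 ch = 353,354,400 bytes.
353,354,400 / 1,000,000 = 353.35 MB.

353.35 MB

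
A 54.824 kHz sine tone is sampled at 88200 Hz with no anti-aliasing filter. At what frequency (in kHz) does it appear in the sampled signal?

Nyquist = 88,200/2 = 44,100 Hz; 54,824 Hz exceeds it.
Alias = |54,824 − 1×88,200| = |54,824 − 88,200| = 33,376 Hz = 33.376 kHz.

33.376 kHz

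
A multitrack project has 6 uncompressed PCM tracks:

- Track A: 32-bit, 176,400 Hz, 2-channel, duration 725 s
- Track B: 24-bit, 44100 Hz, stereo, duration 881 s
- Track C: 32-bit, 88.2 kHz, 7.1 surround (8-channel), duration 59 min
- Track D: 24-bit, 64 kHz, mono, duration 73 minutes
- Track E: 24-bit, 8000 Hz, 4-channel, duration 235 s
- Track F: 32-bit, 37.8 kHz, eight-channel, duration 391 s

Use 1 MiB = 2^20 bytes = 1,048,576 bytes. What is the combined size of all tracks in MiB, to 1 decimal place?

12001.0 MiB

Track A: 176,400 × 725 × 4 × 2 = 1,023,120,000 bytes.
Track B: 44,100 × 881 × 3 × 2 = 233,112,600 bytes.
Track C: 59 min = 3,540 s; 88,200 × 3,540 × 4 × 8 = 9,991,296,000 bytes.
Track D: 73 minutes = 4,380 s; 64,000 × 4,380 × 3 × 1 = 840,960,000 bytes.
Track E: 8,000 × 235 × 3 × 4 = 22,560,000 bytes.
Track F: 37,800 × 391 × 4 × 8 = 472,953,600 bytes.
Total = 12,584,002,200 bytes = 12001.0 MiB.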